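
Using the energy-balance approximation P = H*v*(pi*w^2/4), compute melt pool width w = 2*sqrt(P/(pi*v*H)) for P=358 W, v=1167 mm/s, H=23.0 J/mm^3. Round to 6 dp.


w = 2*sqrt(358/(pi*1167*23.0)) = 0.130316 mm


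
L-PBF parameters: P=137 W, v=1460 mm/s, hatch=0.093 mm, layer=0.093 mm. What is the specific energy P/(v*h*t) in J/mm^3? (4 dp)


Build rate = 1460 * 0.093 * 0.093 = 12.62754 mm^3/s
SE = 137 / 12.62754 = 10.8493 J/mm^3


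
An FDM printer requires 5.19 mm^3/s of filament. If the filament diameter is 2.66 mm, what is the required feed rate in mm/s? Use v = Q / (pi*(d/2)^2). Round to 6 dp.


A = pi*(2.66/2)^2 = 5.557163
v = 5.19 / 5.557163 = 0.93393 mm/s


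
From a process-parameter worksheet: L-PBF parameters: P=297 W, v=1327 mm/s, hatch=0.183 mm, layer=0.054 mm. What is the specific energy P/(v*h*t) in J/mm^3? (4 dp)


Build rate = 1327 * 0.183 * 0.054 = 13.113414 mm^3/s
SE = 297 / 13.113414 = 22.6486 J/mm^3


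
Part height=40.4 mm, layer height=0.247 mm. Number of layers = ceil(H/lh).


Layers = ceil(40.4/0.247) = 164


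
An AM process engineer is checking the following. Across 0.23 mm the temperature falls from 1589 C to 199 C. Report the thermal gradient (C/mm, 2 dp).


G = (1589-199)/0.23 = 6043.48 C/mm


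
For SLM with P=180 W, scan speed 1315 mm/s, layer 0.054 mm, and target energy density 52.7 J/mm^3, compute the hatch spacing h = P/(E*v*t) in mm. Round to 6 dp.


h = 180 / (52.7*1315*0.054) = 0.0481 mm


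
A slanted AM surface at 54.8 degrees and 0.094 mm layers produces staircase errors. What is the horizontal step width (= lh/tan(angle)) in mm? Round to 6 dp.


step = 0.094 / tan(54.8) = 0.06631 mm


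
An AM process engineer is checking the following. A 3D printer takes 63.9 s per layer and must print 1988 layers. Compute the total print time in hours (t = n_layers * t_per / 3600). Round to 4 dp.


t = 1988 * 63.9 / 3600 = 35.287 hrs


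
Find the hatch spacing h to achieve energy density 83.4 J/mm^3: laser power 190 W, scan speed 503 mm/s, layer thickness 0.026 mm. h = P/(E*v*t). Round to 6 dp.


h = 190 / (83.4*503*0.026) = 0.174199 mm


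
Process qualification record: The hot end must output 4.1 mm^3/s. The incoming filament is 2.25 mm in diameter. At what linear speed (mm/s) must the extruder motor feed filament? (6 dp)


A = pi*(2.25/2)^2 = 3.976078
v = 4.1 / 3.976078 = 1.031167 mm/s


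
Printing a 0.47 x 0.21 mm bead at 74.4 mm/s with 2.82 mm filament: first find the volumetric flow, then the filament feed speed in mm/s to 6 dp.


Q = 0.47 * 0.21 * 74.4 = 7.34328 mm^3/s
A_fil = pi*(2.82/2)^2 = 6.24580035 mm^2
v_feed = 7.34328 / 6.24580035 = 1.175715 mm/s


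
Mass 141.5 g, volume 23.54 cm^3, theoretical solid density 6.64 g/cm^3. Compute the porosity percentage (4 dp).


rho_part = 141.5 / 23.54 = 6.01104503 g/cm^3
Porosity = (1 - 6.01104503/6.64)*100 = 9.4722 %


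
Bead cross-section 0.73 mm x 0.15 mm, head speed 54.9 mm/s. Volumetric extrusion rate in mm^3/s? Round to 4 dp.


Rate = 0.73 * 0.15 * 54.9 = 6.0116 mm^3/s


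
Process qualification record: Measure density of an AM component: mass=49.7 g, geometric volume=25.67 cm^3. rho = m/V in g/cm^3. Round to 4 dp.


rho = 49.7 / 25.67 = 1.9361 g/cm^3


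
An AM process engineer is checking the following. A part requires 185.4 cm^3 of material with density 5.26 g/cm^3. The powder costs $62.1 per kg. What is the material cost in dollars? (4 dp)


Mass = 185.4*5.26/1000 = 0.975204 kg
Cost = 0.975204 * 62.1 = 60.5602 $


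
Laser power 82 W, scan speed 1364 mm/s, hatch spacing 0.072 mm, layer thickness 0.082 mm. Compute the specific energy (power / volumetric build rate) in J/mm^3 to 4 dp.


Build rate = 1364 * 0.072 * 0.082 = 8.053056 mm^3/s
SE = 82 / 8.053056 = 10.1825 J/mm^3


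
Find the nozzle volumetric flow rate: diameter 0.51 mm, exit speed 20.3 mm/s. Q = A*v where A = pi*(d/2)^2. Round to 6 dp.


A = pi*(0.51/2)^2 = 0.20428206 mm^2
Q = 0.20428206 * 20.3 = 4.146926 mm^3/s


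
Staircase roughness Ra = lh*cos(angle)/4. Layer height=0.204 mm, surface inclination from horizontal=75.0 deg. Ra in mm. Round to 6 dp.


Ra = 0.204 * cos(75.0) / 4 = 0.0132 mm


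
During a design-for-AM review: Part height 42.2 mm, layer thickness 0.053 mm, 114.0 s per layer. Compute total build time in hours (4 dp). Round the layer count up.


Layers = ceil(42.2/0.053) = 797
t = 797 * 114.0 / 3600 = 25.2383 hrs


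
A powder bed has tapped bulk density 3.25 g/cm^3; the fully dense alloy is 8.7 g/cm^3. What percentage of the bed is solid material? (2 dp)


Packing = (3.25/8.7)*100 = 37.36 %


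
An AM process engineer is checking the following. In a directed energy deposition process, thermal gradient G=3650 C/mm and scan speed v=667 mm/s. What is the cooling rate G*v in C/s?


CR = 3650 * 667 = 2434550 C/s


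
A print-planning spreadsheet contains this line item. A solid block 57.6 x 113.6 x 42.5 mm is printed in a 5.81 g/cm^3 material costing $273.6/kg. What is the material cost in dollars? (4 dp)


V = 57.6 * 113.6 * 42.5 = 278092.8 mm^3 = 278.0928 cm^3
Mass = 278.0928 * 5.81 / 1000 = 1.61571917 kg
Cost = 1.61571917 * 273.6 = 442.0608 $


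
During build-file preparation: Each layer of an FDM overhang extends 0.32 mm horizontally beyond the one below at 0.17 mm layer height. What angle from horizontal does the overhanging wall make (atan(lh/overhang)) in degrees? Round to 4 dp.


angle = atan(0.17/0.32) = 27.9795 degrees


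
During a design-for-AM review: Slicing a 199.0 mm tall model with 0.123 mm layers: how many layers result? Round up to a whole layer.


Layers = ceil(199.0/0.123) = 1618


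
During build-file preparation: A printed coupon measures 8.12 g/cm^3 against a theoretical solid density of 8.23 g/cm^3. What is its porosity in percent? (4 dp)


Porosity = (1-8.12/8.23)*100 = 1.3366 %


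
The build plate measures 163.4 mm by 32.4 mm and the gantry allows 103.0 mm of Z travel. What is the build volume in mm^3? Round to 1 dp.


V = 163.4 * 32.4 * 103.0 = 545298.5 mm^3


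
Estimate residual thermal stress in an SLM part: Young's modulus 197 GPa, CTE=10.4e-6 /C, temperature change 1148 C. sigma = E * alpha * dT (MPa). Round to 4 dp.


sigma = 197*1000 * 10.4e-6 * 1148 = 2352.0224 MPa


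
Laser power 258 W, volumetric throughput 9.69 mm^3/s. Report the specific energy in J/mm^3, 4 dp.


SE = 258 / 9.69 = 26.6254 J/mm^3


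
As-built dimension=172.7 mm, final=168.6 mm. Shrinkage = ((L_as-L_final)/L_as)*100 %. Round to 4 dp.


Shrinkage = ((172.7-168.6)/172.7)*100 = 2.3741 %


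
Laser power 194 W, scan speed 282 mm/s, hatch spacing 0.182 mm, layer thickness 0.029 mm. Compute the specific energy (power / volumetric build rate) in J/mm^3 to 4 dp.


Build rate = 282 * 0.182 * 0.029 = 1.488396 mm^3/s
SE = 194 / 1.488396 = 130.3417 J/mm^3


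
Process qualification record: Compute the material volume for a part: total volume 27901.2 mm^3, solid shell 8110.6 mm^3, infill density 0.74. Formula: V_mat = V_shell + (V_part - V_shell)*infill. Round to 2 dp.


V_infill = (27901.2 - 8110.6) * 0.74 = 14645.04
V_total = 8110.6 + 14645.04 = 22755.64 mm^3


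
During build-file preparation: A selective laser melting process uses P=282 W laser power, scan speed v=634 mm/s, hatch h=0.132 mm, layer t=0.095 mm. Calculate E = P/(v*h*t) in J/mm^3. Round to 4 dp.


E = 282 / (634*0.132*0.095) = 35.4701 J/mm^3


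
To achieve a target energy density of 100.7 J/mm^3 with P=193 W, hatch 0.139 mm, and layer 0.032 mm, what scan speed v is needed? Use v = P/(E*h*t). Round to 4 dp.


v = 193 / (100.7*0.139*0.032) = 430.8867 mm/s


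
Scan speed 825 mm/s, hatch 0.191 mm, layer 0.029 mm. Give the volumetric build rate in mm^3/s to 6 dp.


Rate = 825 * 0.191 * 0.029 = 4.569675 mm^3/s


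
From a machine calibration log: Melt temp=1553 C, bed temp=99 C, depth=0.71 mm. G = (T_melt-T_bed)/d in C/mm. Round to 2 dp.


G = (1553-99)/0.71 = 2047.89 C/mm


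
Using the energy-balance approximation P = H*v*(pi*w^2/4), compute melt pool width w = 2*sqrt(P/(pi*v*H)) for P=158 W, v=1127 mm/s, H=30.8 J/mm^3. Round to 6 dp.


w = 2*sqrt(158/(pi*1127*30.8)) = 0.076128 mm


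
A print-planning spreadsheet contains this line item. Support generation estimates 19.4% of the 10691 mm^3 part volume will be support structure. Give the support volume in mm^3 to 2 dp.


V_support = 10691 * 0.194 = 2074.05 mm^3


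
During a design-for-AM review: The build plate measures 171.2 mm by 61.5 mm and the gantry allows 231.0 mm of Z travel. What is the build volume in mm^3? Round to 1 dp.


V = 171.2 * 61.5 * 231.0 = 2432152.8 mm^3


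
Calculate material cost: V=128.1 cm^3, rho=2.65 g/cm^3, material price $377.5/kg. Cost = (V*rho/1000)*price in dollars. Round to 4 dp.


Mass = 128.1*2.65/1000 = 0.339465 kg
Cost = 0.339465 * 377.5 = 128.148 $


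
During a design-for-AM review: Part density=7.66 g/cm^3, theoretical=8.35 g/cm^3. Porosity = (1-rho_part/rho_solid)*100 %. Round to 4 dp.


Porosity = (1-7.66/8.35)*100 = 8.2635 %


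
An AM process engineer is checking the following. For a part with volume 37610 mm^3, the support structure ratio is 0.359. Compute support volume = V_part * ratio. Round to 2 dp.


V_support = 37610 * 0.359 = 13501.99 mm^3


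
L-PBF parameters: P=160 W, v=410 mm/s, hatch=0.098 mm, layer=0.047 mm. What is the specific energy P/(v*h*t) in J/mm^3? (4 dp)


Build rate = 410 * 0.098 * 0.047 = 1.88846 mm^3/s
SE = 160 / 1.88846 = 84.7251 J/mm^3


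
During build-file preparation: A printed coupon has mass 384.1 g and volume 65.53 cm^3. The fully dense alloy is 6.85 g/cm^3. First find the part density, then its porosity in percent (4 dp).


rho_part = 384.1 / 65.53 = 5.86143751 g/cm^3
Porosity = (1 - 5.86143751/6.85)*100 = 14.4316 %


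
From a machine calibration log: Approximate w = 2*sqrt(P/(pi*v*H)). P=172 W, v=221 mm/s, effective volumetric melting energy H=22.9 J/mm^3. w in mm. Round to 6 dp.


w = 2*sqrt(172/(pi*221*22.9)) = 0.20802 mm


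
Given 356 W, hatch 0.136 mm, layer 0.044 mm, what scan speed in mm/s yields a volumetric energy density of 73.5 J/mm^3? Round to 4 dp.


v = 356 / (73.5*0.136*0.044) = 809.4147 mm/s


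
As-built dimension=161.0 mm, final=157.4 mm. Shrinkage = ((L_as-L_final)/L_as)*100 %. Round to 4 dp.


Shrinkage = ((161.0-157.4)/161.0)*100 = 2.236 %


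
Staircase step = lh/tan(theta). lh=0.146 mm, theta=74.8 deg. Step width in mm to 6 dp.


step = 0.146 / tan(74.8) = 0.039667 mm


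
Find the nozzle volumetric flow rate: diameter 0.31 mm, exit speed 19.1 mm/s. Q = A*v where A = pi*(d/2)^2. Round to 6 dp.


A = pi*(0.31/2)^2 = 0.07547676 mm^2
Q = 0.07547676 * 19.1 = 1.441606 mm^3/s


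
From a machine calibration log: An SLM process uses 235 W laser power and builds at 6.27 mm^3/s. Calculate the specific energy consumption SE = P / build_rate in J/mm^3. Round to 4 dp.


SE = 235 / 6.27 = 37.4801 J/mm^3


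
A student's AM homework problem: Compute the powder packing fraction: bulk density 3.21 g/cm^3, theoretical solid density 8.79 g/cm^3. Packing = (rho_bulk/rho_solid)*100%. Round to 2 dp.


Packing = (3.21/8.79)*100 = 36.52 %


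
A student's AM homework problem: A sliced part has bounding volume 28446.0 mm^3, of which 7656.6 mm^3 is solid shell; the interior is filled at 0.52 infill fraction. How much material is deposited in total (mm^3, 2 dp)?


V_infill = (28446.0 - 7656.6) * 0.52 = 10810.49
V_total = 7656.6 + 10810.49 = 18467.09 mm^3


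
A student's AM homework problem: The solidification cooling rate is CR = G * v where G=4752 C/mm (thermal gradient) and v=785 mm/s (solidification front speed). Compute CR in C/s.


CR = 4752 * 785 = 3730320 C/s


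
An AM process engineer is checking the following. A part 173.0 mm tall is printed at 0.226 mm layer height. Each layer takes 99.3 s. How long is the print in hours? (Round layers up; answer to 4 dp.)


Layers = ceil(173.0/0.226) = 766
t = 766 * 99.3 / 3600 = 21.1288 hrs


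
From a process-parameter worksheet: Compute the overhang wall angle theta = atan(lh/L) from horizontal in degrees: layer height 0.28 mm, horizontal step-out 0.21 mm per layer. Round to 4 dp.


angle = atan(0.28/0.21) = 53.1301 degrees


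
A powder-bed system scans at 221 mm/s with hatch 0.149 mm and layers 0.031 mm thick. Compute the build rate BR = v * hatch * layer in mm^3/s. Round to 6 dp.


Rate = 221 * 0.149 * 0.031 = 1.020799 mm^3/s


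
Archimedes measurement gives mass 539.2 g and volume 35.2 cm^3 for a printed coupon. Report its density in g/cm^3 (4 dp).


rho = 539.2 / 35.2 = 15.3182 g/cm^3


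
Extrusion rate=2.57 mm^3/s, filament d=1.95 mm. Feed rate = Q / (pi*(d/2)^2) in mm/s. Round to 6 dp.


A = pi*(1.95/2)^2 = 2.986477
v = 2.57 / 2.986477 = 0.860546 mm/s


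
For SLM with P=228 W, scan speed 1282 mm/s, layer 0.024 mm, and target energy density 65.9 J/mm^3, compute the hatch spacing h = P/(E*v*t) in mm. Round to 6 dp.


h = 228 / (65.9*1282*0.024) = 0.112448 mm


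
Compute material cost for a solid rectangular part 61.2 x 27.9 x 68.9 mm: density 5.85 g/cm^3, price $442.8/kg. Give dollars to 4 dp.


V = 61.2 * 27.9 * 68.9 = 117645.372 mm^3 = 117.645372 cm^3
Mass = 117.645372 * 5.85 / 1000 = 0.68822543 kg
Cost = 0.68822543 * 442.8 = 304.7462 $


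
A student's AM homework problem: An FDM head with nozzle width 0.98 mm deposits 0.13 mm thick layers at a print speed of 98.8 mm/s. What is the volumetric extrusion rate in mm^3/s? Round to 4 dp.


Rate = 0.98 * 0.13 * 98.8 = 12.5871 mm^3/s


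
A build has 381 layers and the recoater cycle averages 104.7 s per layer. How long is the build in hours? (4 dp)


t = 381 * 104.7 / 3600 = 11.0808 hrs


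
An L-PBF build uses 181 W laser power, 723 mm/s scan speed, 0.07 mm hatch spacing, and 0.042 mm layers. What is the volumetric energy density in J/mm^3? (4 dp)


E = 181 / (723*0.07*0.042) = 85.1516 J/mm^3


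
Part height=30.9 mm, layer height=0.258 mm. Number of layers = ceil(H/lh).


Layers = ceil(30.9/0.258) = 120


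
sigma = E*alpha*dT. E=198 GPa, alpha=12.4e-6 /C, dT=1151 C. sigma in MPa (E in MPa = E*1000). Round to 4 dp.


sigma = 198*1000 * 12.4e-6 * 1151 = 2825.9352 MPa


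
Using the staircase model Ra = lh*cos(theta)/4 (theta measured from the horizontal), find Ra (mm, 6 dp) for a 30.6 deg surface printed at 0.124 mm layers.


Ra = 0.124 * cos(30.6) / 4 = 0.026683 mm


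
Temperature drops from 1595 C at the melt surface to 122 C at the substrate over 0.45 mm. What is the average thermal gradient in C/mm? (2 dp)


G = (1595-122)/0.45 = 3273.33 C/mm


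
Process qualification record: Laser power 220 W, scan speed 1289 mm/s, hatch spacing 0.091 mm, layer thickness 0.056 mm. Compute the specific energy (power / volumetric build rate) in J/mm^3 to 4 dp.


Build rate = 1289 * 0.091 * 0.056 = 6.568744 mm^3/s
SE = 220 / 6.568744 = 33.4919 J/mm^3


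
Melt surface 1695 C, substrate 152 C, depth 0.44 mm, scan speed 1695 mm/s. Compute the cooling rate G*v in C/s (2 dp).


G = (1695-152)/0.44 = 3506.81818182 C/mm
CR = 3506.81818182 * 1695 = 5944056.82 C/s


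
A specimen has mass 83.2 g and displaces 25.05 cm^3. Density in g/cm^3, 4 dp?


rho = 83.2 / 25.05 = 3.3214 g/cm^3


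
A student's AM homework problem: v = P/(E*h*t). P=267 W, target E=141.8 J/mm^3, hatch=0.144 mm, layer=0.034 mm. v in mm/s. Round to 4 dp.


v = 267 / (141.8*0.144*0.034) = 384.5861 mm/s


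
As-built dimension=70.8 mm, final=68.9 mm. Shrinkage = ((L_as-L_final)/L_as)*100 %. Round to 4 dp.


Shrinkage = ((70.8-68.9)/70.8)*100 = 2.6836 %


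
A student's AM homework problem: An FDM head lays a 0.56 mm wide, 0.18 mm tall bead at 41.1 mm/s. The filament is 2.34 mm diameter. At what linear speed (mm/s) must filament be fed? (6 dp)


Q = 0.56 * 0.18 * 41.1 = 4.14288 mm^3/s
A_fil = pi*(2.34/2)^2 = 4.30052618 mm^2
v_feed = 4.14288 / 4.30052618 = 0.963343 mm/s


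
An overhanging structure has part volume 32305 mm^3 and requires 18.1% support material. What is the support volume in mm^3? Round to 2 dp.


V_support = 32305 * 0.181 = 5847.21 mm^3


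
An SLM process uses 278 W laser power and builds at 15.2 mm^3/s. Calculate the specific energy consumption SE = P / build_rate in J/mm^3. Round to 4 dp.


SE = 278 / 15.2 = 18.2895 J/mm^3


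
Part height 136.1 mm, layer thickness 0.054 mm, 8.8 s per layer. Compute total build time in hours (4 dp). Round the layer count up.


Layers = ceil(136.1/0.054) = 2521
t = 2521 * 8.8 / 3600 = 6.1624 hrs


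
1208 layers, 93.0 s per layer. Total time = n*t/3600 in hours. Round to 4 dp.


t = 1208 * 93.0 / 3600 = 31.2067 hrs


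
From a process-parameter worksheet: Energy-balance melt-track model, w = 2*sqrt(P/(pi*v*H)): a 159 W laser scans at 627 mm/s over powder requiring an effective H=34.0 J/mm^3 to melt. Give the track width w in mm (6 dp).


w = 2*sqrt(159/(pi*627*34.0)) = 0.09745 mm


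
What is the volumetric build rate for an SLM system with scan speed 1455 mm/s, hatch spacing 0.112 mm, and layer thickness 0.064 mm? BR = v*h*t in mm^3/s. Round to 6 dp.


Rate = 1455 * 0.112 * 0.064 = 10.42944 mm^3/s


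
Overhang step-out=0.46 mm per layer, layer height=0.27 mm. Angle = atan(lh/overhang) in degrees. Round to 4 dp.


angle = atan(0.27/0.46) = 30.4111 degrees


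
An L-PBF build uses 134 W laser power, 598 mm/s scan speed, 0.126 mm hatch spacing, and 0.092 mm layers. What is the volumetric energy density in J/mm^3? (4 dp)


E = 134 / (598*0.126*0.092) = 19.3306 J/mm^3


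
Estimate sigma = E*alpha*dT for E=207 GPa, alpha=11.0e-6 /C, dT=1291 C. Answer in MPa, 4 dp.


sigma = 207*1000 * 11.0e-6 * 1291 = 2939.607 MPa


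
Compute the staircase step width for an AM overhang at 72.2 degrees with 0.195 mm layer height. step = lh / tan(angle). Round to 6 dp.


step = 0.195 / tan(72.2) = 0.062608 mm


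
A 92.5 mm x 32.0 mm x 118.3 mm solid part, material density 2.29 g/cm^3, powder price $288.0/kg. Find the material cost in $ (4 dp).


V = 92.5 * 32.0 * 118.3 = 350168.0 mm^3 = 350.168 cm^3
Mass = 350.168 * 2.29 / 1000 = 0.80188472 kg
Cost = 0.80188472 * 288.0 = 230.9428 $


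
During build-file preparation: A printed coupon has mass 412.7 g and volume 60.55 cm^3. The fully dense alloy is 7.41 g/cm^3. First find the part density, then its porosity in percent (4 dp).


rho_part = 412.7 / 60.55 = 6.81585467 g/cm^3
Porosity = (1 - 6.81585467/7.41)*100 = 8.0182 %


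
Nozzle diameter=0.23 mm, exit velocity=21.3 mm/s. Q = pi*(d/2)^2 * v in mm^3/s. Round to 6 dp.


A = pi*(0.23/2)^2 = 0.04154756 mm^2
Q = 0.04154756 * 21.3 = 0.884963 mm^3/s


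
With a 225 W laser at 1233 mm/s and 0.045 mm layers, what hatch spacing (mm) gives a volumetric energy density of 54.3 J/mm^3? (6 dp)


h = 225 / (54.3*1233*0.045) = 0.07468 mm


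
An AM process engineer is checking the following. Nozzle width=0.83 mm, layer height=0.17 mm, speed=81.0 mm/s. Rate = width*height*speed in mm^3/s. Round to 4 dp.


Rate = 0.83 * 0.17 * 81.0 = 11.4291 mm^3/s


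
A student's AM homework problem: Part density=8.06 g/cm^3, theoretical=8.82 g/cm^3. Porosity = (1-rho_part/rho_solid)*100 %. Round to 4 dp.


Porosity = (1-8.06/8.82)*100 = 8.6168 %


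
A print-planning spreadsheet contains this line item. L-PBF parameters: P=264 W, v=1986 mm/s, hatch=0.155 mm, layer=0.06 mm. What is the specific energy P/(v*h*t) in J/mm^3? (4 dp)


Build rate = 1986 * 0.155 * 0.06 = 18.4698 mm^3/s
SE = 264 / 18.4698 = 14.2936 J/mm^3


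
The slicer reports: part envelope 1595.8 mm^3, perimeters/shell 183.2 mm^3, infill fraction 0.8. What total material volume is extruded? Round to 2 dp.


V_infill = (1595.8 - 183.2) * 0.8 = 1130.08
V_total = 183.2 + 1130.08 = 1313.28 mm^3


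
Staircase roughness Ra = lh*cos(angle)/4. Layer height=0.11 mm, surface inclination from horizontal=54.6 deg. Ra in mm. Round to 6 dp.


Ra = 0.11 * cos(54.6) / 4 = 0.01593 mm


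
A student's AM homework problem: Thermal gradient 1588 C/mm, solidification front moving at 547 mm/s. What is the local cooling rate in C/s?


CR = 1588 * 547 = 868636 C/s


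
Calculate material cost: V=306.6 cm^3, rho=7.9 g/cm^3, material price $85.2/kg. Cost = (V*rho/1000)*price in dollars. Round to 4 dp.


Mass = 306.6*7.9/1000 = 2.42214 kg
Cost = 2.42214 * 85.2 = 206.3663 $


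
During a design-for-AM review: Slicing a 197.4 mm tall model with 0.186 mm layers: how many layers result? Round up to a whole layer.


Layers = ceil(197.4/0.186) = 1062


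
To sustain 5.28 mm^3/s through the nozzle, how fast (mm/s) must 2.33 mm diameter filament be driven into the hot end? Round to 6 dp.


A = pi*(2.33/2)^2 = 4.263848
v = 5.28 / 4.263848 = 1.238318 mm/s


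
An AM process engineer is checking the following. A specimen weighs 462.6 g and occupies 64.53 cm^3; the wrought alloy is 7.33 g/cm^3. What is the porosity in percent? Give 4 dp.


rho_part = 462.6 / 64.53 = 7.16875872 g/cm^3
Porosity = (1 - 7.16875872/7.33)*100 = 2.1997 %


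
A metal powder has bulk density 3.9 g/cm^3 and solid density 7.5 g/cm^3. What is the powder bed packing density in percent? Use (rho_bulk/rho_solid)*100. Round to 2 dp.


Packing = (3.9/7.5)*100 = 52.0 %


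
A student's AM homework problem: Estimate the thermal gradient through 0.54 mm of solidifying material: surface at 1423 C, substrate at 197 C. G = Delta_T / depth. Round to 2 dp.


G = (1423-197)/0.54 = 2270.37 C/mm


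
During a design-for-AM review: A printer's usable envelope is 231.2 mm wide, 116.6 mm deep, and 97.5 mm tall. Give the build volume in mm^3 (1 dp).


V = 231.2 * 116.6 * 97.5 = 2628397.2 mm^3


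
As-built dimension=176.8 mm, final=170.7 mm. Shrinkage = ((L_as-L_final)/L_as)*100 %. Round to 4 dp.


Shrinkage = ((176.8-170.7)/176.8)*100 = 3.4502 %


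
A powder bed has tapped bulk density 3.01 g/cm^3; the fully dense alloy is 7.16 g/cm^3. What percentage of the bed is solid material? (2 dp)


Packing = (3.01/7.16)*100 = 42.04 %


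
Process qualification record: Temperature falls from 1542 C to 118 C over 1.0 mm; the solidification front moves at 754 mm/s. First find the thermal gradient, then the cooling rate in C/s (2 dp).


G = (1542-118)/1.0 = 1424.0 C/mm
CR = 1424.0 * 754 = 1073696.0 C/s


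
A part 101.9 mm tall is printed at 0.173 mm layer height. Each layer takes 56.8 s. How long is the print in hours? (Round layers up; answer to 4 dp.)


Layers = ceil(101.9/0.173) = 590
t = 590 * 56.8 / 3600 = 9.3089 hrs


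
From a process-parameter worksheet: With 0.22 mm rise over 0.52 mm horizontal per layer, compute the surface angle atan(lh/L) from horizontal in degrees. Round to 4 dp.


angle = atan(0.22/0.52) = 22.9321 degrees


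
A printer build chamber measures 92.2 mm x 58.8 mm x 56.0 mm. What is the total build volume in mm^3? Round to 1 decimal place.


V = 92.2 * 58.8 * 56.0 = 303596.2 mm^3


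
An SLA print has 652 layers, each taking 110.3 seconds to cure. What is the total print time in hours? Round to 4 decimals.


t = 652 * 110.3 / 3600 = 19.9766 hrs


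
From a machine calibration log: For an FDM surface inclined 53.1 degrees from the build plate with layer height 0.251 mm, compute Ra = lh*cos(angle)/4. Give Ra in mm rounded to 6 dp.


Ra = 0.251 * cos(53.1) / 4 = 0.037676 mm


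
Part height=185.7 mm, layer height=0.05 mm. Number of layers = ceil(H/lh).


Layers = ceil(185.7/0.05) = 3714


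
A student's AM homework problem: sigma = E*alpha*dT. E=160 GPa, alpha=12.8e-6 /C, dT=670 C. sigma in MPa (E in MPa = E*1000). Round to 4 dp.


sigma = 160*1000 * 12.8e-6 * 670 = 1372.16 MPa


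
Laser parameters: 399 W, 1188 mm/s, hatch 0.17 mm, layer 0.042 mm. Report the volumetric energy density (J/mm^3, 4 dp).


E = 399 / (1188*0.17*0.042) = 47.039 J/mm^3


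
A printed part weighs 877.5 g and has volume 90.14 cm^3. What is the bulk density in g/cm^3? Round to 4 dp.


rho = 877.5 / 90.14 = 9.7349 g/cm^3


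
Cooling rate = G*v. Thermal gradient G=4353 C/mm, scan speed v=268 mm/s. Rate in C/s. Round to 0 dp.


CR = 4353 * 268 = 1166604 C/s


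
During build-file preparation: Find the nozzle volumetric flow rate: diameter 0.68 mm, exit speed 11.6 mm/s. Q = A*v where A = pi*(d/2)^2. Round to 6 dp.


A = pi*(0.68/2)^2 = 0.36316811 mm^2
Q = 0.36316811 * 11.6 = 4.21275 mm^3/s


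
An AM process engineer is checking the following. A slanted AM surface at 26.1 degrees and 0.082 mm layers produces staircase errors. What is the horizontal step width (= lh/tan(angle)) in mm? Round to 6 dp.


step = 0.082 / tan(26.1) = 0.167383 mm


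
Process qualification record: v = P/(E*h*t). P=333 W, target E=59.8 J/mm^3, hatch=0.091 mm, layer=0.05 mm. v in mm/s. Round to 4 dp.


v = 333 / (59.8*0.091*0.05) = 1223.8598 mm/s


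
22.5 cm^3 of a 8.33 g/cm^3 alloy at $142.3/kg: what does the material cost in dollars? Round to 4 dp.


Mass = 22.5*8.33/1000 = 0.187425 kg
Cost = 0.187425 * 142.3 = 26.6706 $


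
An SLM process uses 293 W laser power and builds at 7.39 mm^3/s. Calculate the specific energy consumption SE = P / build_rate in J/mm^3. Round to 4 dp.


SE = 293 / 7.39 = 39.6482 J/mm^3


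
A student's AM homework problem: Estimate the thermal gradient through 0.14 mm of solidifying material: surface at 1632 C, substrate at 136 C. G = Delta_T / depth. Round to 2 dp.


G = (1632-136)/0.14 = 10685.71 C/mm


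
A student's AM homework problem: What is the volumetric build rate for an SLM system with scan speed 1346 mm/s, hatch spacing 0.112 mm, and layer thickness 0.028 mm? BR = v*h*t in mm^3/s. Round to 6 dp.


Rate = 1346 * 0.112 * 0.028 = 4.221056 mm^3/s


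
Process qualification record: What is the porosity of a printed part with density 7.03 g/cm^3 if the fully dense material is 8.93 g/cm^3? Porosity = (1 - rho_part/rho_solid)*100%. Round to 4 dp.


Porosity = (1-7.03/8.93)*100 = 21.2766 %


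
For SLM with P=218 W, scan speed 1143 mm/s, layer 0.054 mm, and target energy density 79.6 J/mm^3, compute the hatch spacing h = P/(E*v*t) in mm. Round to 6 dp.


h = 218 / (79.6*1143*0.054) = 0.044371 mm


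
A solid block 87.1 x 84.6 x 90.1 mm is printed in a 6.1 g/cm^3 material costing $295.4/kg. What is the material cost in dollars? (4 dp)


V = 87.1 * 84.6 * 90.1 = 663916.266 mm^3 = 663.916266 cm^3
Mass = 663.916266 * 6.1 / 1000 = 4.04988922 kg
Cost = 4.04988922 * 295.4 = 1196.3373 $


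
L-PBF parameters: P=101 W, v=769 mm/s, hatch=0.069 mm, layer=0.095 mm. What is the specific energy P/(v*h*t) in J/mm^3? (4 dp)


Build rate = 769 * 0.069 * 0.095 = 5.040795 mm^3/s
SE = 101 / 5.040795 = 20.0365 J/mm^3


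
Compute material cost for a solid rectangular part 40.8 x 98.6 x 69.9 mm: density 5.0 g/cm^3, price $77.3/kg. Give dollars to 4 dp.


V = 40.8 * 98.6 * 69.9 = 281199.312 mm^3 = 281.199312 cm^3
Mass = 281.199312 * 5.0 / 1000 = 1.40599656 kg
Cost = 1.40599656 * 77.3 = 108.6835 $


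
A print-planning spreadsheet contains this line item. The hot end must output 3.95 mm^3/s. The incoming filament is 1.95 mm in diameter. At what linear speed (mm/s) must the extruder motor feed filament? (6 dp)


A = pi*(1.95/2)^2 = 2.986477
v = 3.95 / 2.986477 = 1.322629 mm/s


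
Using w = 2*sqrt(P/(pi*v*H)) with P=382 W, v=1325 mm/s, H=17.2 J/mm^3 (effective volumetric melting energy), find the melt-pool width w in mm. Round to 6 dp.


w = 2*sqrt(382/(pi*1325*17.2)) = 0.146088 mm


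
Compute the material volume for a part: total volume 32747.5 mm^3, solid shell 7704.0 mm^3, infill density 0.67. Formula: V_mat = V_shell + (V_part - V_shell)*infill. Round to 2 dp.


V_infill = (32747.5 - 7704.0) * 0.67 = 16779.15
V_total = 7704.0 + 16779.15 = 24483.15 mm^3


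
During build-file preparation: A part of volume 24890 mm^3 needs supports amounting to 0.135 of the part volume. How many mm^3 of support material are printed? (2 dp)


V_support = 24890 * 0.135 = 3360.15 mm^3


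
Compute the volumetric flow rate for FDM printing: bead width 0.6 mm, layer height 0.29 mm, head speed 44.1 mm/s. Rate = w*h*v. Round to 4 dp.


Rate = 0.6 * 0.29 * 44.1 = 7.6734 mm^3/s


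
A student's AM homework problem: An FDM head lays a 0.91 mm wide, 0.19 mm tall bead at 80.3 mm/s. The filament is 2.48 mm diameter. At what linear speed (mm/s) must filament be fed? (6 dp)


Q = 0.91 * 0.19 * 80.3 = 13.88387 mm^3/s
A_fil = pi*(2.48/2)^2 = 4.83051286 mm^2
v_feed = 13.88387 / 4.83051286 = 2.874202 mm/s


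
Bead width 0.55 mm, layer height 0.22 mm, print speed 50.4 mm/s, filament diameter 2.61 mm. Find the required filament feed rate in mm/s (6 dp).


Q = 0.55 * 0.22 * 50.4 = 6.0984 mm^3/s
A_fil = pi*(2.61/2)^2 = 5.35021083 mm^2
v_feed = 6.0984 / 5.35021083 = 1.139843 mm/s


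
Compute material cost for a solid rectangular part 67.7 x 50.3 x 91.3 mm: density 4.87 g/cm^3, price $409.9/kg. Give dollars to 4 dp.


V = 67.7 * 50.3 * 91.3 = 310904.803 mm^3 = 310.904803 cm^3
Mass = 310.904803 * 4.87 / 1000 = 1.51410639 kg
Cost = 1.51410639 * 409.9 = 620.6322 $


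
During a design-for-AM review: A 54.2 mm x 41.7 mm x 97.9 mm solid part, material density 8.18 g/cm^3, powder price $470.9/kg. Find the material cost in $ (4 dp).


V = 54.2 * 41.7 * 97.9 = 221267.706 mm^3 = 221.267706 cm^3
Mass = 221.267706 * 8.18 / 1000 = 1.80996984 kg
Cost = 1.80996984 * 470.9 = 852.3148 $


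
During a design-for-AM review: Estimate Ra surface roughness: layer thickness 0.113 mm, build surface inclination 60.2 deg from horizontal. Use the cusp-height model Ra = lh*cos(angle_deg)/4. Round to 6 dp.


Ra = 0.113 * cos(60.2) / 4 = 0.01404 mm


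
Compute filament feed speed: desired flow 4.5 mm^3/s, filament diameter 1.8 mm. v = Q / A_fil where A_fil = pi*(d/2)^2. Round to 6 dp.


A = pi*(1.8/2)^2 = 2.54469
v = 4.5 / 2.54469 = 1.768388 mm/s


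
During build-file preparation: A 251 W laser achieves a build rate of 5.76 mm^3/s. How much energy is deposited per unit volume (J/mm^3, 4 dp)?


SE = 251 / 5.76 = 43.5764 J/mm^3


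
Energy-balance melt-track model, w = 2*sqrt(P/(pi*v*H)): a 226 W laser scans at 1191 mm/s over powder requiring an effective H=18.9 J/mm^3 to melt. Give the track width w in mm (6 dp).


w = 2*sqrt(226/(pi*1191*18.9)) = 0.113064 mm


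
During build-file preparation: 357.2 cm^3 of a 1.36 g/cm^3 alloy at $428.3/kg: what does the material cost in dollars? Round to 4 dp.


Mass = 357.2*1.36/1000 = 0.485792 kg
Cost = 0.485792 * 428.3 = 208.0647 $


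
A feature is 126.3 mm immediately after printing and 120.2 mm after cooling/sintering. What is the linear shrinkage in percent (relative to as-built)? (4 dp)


Shrinkage = ((126.3-120.2)/126.3)*100 = 4.8298 %


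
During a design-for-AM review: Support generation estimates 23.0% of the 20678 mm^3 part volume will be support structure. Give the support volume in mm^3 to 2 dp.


V_support = 20678 * 0.23 = 4755.94 mm^3


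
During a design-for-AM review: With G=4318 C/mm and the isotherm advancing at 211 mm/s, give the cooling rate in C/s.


CR = 4318 * 211 = 911098 C/s


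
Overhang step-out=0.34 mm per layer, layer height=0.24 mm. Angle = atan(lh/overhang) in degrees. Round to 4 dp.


angle = atan(0.24/0.34) = 35.2176 degrees


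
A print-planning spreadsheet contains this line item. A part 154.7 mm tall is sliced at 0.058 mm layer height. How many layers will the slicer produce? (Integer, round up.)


Layers = ceil(154.7/0.058) = 2668


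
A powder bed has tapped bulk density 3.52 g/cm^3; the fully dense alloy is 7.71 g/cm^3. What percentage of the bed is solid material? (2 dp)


Packing = (3.52/7.71)*100 = 45.65 %


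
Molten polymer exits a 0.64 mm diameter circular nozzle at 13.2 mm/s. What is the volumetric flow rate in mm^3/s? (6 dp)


A = pi*(0.64/2)^2 = 0.32169909 mm^2
Q = 0.32169909 * 13.2 = 4.246428 mm^3/s


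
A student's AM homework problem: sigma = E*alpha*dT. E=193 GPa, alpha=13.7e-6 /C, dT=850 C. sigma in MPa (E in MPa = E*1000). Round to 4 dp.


sigma = 193*1000 * 13.7e-6 * 850 = 2247.485 MPa


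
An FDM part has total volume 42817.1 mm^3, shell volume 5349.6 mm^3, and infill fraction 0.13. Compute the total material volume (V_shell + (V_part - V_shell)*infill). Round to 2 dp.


V_infill = (42817.1 - 5349.6) * 0.13 = 4870.78
V_total = 5349.6 + 4870.78 = 10220.38 mm^3


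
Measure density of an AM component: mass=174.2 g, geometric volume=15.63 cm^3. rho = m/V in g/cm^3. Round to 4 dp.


rho = 174.2 / 15.63 = 11.1452 g/cm^3


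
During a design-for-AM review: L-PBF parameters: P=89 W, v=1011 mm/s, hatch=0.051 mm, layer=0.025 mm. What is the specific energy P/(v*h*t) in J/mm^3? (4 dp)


Build rate = 1011 * 0.051 * 0.025 = 1.289025 mm^3/s
SE = 89 / 1.289025 = 69.0444 J/mm^3


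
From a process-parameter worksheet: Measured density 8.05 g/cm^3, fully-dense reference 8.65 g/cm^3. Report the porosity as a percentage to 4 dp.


Porosity = (1-8.05/8.65)*100 = 6.9364 %


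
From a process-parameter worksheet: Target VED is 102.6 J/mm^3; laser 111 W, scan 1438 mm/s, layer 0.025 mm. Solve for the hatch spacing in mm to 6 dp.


h = 111 / (102.6*1438*0.025) = 0.030094 mm


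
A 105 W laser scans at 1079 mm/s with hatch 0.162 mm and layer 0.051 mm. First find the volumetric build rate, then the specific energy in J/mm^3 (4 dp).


Build rate = 1079 * 0.162 * 0.051 = 8.914698 mm^3/s
SE = 105 / 8.914698 = 11.7783 J/mm^3


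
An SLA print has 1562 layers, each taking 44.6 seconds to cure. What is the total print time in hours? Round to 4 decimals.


t = 1562 * 44.6 / 3600 = 19.3514 hrs


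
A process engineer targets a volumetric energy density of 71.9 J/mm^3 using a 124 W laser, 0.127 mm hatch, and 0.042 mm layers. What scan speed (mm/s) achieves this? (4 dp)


v = 124 / (71.9*0.127*0.042) = 323.3254 mm/s


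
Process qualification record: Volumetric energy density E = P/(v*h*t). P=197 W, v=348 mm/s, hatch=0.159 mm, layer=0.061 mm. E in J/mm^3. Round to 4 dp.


E = 197 / (348*0.159*0.061) = 58.366 J/mm^3


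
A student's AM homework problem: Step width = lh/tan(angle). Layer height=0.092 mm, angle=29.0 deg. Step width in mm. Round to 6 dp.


step = 0.092 / tan(29.0) = 0.165972 mm


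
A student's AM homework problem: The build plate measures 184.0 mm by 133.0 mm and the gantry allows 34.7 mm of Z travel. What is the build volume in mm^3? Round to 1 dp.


V = 184.0 * 133.0 * 34.7 = 849178.4 mm^3


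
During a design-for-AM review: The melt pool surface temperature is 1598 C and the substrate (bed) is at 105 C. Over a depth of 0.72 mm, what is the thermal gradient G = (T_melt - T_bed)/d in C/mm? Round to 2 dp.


G = (1598-105)/0.72 = 2073.61 C/mm


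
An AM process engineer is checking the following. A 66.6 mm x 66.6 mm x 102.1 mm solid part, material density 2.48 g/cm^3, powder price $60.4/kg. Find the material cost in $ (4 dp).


V = 66.6 * 66.6 * 102.1 = 452870.676 mm^3 = 452.870676 cm^3
Mass = 452.870676 * 2.48 / 1000 = 1.12311928 kg
Cost = 1.12311928 * 60.4 = 67.8364 $


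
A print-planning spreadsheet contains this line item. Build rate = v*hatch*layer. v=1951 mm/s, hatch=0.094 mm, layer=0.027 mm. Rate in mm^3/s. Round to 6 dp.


Rate = 1951 * 0.094 * 0.027 = 4.951638 mm^3/s


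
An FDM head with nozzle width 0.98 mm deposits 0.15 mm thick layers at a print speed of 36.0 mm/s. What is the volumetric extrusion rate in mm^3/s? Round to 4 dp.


Rate = 0.98 * 0.15 * 36.0 = 5.292 mm^3/s


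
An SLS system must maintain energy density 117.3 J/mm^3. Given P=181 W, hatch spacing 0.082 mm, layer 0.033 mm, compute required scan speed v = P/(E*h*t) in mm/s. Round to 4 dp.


v = 181 / (117.3*0.082*0.033) = 570.2336 mm/s


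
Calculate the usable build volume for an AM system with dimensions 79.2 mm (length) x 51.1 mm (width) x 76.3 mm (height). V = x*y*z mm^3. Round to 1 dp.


V = 79.2 * 51.1 * 76.3 = 308795.3 mm^3


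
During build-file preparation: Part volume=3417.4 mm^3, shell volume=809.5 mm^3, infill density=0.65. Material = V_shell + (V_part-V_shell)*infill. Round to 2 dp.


V_infill = (3417.4 - 809.5) * 0.65 = 1695.14
V_total = 809.5 + 1695.14 = 2504.64 mm^3


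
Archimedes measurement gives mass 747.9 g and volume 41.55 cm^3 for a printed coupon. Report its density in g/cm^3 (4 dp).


rho = 747.9 / 41.55 = 18.0 g/cm^3


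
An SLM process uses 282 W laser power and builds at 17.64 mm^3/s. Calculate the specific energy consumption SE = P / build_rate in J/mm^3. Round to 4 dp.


SE = 282 / 17.64 = 15.9864 J/mm^3


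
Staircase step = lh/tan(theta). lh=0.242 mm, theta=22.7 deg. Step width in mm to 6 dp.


step = 0.242 / tan(22.7) = 0.57852 mm


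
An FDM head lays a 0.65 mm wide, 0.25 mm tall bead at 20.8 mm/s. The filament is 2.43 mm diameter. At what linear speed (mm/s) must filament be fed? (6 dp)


Q = 0.65 * 0.25 * 20.8 = 3.38 mm^3/s
A_fil = pi*(2.43/2)^2 = 4.63769762 mm^2
v_feed = 3.38 / 4.63769762 = 0.72881 mm/s


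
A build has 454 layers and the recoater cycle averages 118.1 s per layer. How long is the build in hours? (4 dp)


t = 454 * 118.1 / 3600 = 14.8937 hrs


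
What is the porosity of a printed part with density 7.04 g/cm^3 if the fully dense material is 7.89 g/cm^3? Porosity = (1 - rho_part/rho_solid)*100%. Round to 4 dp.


Porosity = (1-7.04/7.89)*100 = 10.7731 %


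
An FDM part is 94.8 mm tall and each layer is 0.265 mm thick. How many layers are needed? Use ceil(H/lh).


Layers = ceil(94.8/0.265) = 358


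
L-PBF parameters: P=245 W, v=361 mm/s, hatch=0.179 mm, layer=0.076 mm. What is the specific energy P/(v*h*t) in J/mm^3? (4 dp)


Build rate = 361 * 0.179 * 0.076 = 4.911044 mm^3/s
SE = 245 / 4.911044 = 49.8876 J/mm^3


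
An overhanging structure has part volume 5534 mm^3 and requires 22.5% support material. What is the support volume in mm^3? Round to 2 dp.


V_support = 5534 * 0.225 = 1245.15 mm^3


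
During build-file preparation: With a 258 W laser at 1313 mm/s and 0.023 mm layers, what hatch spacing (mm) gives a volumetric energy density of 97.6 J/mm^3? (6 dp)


h = 258 / (97.6*1313*0.023) = 0.087534 mm


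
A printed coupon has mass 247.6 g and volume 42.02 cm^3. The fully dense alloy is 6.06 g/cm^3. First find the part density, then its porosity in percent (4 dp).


rho_part = 247.6 / 42.02 = 5.89243218 g/cm^3
Porosity = (1 - 5.89243218/6.06)*100 = 2.7651 %


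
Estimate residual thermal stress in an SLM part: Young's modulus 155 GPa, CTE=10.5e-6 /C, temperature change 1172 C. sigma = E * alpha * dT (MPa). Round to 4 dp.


sigma = 155*1000 * 10.5e-6 * 1172 = 1907.43 MPa


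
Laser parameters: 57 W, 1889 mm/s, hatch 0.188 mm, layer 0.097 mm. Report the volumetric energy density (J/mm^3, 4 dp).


E = 57 / (1889*0.188*0.097) = 1.6547 J/mm^3


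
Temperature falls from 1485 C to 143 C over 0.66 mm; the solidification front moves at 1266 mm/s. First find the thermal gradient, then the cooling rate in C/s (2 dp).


G = (1485-143)/0.66 = 2033.33333333 C/mm
CR = 2033.33333333 * 1266 = 2574200.0 C/s


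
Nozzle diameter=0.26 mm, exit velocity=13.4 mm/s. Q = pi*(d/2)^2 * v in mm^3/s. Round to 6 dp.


A = pi*(0.26/2)^2 = 0.05309292 mm^2
Q = 0.05309292 * 13.4 = 0.711445 mm^3/s


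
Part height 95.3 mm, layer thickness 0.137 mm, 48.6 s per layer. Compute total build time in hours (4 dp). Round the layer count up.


Layers = ceil(95.3/0.137) = 696
t = 696 * 48.6 / 3600 = 9.396 hrs
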